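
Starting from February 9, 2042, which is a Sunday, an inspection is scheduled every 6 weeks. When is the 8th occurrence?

The 8th occurrence is 7 intervals after the first: 7 × 42 = 294 days after February 9, 2042.
February has 28 days — 19 days to the end of February leaves 275.
March has 31 days (244 left).
April has 30 days (214 left).
May has 31 days (183 left).
June has 30 days (153 left).
July has 31 days (122 left).
August has 31 days (91 left).
September has 30 days (61 left).
October has 31 days (30 left).
30 days into November → November 30, 2042.

November 30, 2042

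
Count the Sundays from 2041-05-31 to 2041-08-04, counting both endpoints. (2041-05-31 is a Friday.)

10

2041-05-31 is a Friday; the first Sunday on or after it is 2041-06-02 (2 days later).
From 2041-06-02 to 2041-08-04: 28 + 31 + 4 = 63 days (rest of June, July, August).
63 ÷ 7 = 9 full weeks with remainder 0, so 9 more Sundays after the first → 10.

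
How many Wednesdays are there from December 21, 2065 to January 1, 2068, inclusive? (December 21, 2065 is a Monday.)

106

December 21, 2065 is a Monday; the first Wednesday on or after it is December 23, 2065 (2 days later).
From December 23, 2065 to January 1, 2068: 8 + 365 + 365 + 1 = 739 days (rest of 2065, 2066, 2067, to January 1, 2068 in 2068).
739 ÷ 7 = 105 full weeks with remainder 4, so 105 more Wednesdays after the first → 106.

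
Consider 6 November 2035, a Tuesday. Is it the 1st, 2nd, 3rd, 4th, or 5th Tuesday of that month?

1st

Day 6 falls in week ⌈6/7⌉ of the month.
Days 1–7 hold the 1st Tuesday, 8–14 the 2nd, 15–21 the 3rd, 22–28 the 4th, 29–31 the 5th.
6 is in the range for the 1st.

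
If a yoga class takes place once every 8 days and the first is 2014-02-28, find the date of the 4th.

2014-03-24

The 4th occurrence is 3 intervals after the first: 3 × 8 = 24 days after 2014-02-28.
February has 28 days — 0 days to the end of February leaves 24.
24 days into March → 2014-03-24.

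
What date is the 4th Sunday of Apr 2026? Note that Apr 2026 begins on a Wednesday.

Apr 26, 2026

Apr 2026 begins on a Wednesday, so the first Sunday is Apr 5 (4 days later).
The 4th Sunday is 3 weeks later: 5 + 21 = 26.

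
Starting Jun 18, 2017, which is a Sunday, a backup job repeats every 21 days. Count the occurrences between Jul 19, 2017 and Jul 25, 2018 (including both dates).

18

Occurrences land 21·i days after Jun 18, 2017 for i = 0, 1, 2, …
Jul 19, 2017 is 31 days after the start; 31 ÷ 21 = 1 remainder 10; since the remainder is 10, round up to i = 2. First occurrence in the window: #3 on Jul 30, 2017 (2×21 = 42 days in).
Jul 25, 2018 is 402 days after the start; 402 ÷ 21 = 19 remainder 3. Last occurrence in the window: #20 on Jul 22, 2018.
Occurrences #3 through #20: 18 in total.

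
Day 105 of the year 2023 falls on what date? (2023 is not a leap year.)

January has 31 days (105 − 31 = 74 remain).
February has 28 days (74 − 28 = 46 remain).
March has 31 days (46 − 31 = 15 remain).
15 into April → April 15.

2023-04-15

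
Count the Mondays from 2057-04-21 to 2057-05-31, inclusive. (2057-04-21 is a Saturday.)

6

2057-04-21 is a Saturday; the first Monday on or after it is 2057-04-23 (2 days later).
From 2057-04-23 to 2057-05-31: 7 + 31 = 38 days (rest of April, May).
38 ÷ 7 = 5 full weeks with remainder 3, so 5 more Mondays after the first → 6.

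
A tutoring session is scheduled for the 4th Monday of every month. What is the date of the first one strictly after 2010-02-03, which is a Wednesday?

February 2010 starts on a Monday; its first Monday is the 1st, so the 4th Monday is the 22nd — 2010-02-22.
2010-02-22 is after 2010-02-03, so that is the next one.

2010-02-22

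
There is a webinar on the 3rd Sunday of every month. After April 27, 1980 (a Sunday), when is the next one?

April 1980 starts on a Tuesday; its first Sunday is the 6th, so the 3rd Sunday is the 20th — April 20, 1980.
That is not after April 27, 1980, so look at May 1980.
May 1980 starts on a Thursday; its first Sunday is the 4th, so the 3rd Sunday is the 18th — May 18, 1980.

May 18, 1980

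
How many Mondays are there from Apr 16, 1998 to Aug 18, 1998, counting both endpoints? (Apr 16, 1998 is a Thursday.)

18

Apr 16, 1998 is a Thursday; the first Monday on or after it is Apr 20, 1998 (4 days later).
From Apr 20, 1998 to Aug 18, 1998: 10 + 31 + 30 + 31 + 18 = 120 days (rest of Apr, May, Jun, Jul, Aug).
120 ÷ 7 = 17 full weeks with remainder 1, so 17 more Mondays after the first → 18.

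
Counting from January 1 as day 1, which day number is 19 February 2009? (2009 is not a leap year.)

50

Days in months before February: 31 = 31.
Plus 19 days into February → day 50.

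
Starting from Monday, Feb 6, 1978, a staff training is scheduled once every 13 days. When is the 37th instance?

The 37th occurrence is 36 intervals after the first: 36 × 13 = 468 days after Feb 6, 1978.
Feb has 28 days — 22 days to the end of Feb leaves 446.
From end of Feb to end of 1978 is 306 days (140 left).
Jan has 31 days (109 left).
Feb has 28 days (81 left).
Mar has 31 days (50 left).
Apr has 30 days (20 left).
20 days into May → May 20, 1979.

May 20, 1979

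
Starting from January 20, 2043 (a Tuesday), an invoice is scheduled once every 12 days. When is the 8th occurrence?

April 14, 2043

The 8th occurrence is 7 intervals after the first: 7 × 12 = 84 days after January 20, 2043.
January has 31 days — 11 days to the end of January leaves 73.
February has 28 days (45 left).
March has 31 days (14 left).
14 days into April → April 14, 2043.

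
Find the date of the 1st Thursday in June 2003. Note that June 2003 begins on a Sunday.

June 2003 begins on a Sunday, so the first Thursday is June 5 (4 days later).

June 5, 2003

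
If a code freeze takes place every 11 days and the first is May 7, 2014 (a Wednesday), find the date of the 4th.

June 9, 2014

The 4th occurrence is 3 intervals after the first: 3 × 11 = 33 days after May 7, 2014.
May has 31 days — 24 days to the end of May leaves 9.
9 days into June → June 9, 2014.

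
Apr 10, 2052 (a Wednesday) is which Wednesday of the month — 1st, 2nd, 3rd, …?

2nd

Day 10 falls in week ⌈10/7⌉ of the month.
Days 1–7 hold the 1st Wednesday, 8–14 the 2nd, 15–21 the 3rd, 22–28 the 4th, 29–31 the 5th.
10 is in the range for the 2nd.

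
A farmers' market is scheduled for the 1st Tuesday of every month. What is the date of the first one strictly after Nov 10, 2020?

Nov 2020 starts on a Sunday, so its 1st Tuesday is Nov 3, 2020 (2 days in).
That is not after Nov 10, 2020, so look at Dec 2020.
Dec 2020 starts on a Tuesday, so its 1st Tuesday is Dec 1, 2020.

Dec 1, 2020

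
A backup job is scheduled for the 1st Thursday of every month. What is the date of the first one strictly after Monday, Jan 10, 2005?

Jan 2005 starts on a Saturday, so its 1st Thursday is Jan 6, 2005 (5 days in).
That is not after Jan 10, 2005, so look at Feb 2005.
Feb 2005 starts on a Tuesday, so its 1st Thursday is Feb 3, 2005 (2 days in).

Feb 3, 2005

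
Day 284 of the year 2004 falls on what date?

October 10, 2004

January has 31 days (284 − 31 = 253 remain).
February has 29 days (253 − 29 = 224 remain).
March has 31 days (224 − 31 = 193 remain).
April has 30 days (193 − 30 = 163 remain).
May has 31 days (163 − 31 = 132 remain).
June has 30 days (132 − 30 = 102 remain).
July has 31 days (102 − 31 = 71 remain).
August has 31 days (71 − 31 = 40 remain).
September has 30 days (40 − 30 = 10 remain).
10 into October → October 10.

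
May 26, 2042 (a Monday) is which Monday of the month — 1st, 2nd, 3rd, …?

4th

Day 26 falls in week ⌈26/7⌉ of the month.
Days 1–7 hold the 1st Monday, 8–14 the 2nd, 15–21 the 3rd, 22–28 the 4th, 29–31 the 5th.
26 is in the range for the 4th.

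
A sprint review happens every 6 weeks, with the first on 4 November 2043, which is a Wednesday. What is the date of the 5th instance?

The 5th occurrence is 4 intervals after the first: 4 × 42 = 168 days after 4 November 2043.
November has 30 days — 26 days to the end of November leaves 142.
December has 31 days (111 left).
January has 31 days (80 left).
February has 29 days (51 left).
March has 31 days (20 left).
20 days into April → 20 April 2044.

20 April 2044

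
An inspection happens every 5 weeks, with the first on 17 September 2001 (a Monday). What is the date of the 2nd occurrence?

22 October 2001

The 2nd occurrence is 1 interval after the first: 1 × 35 = 35 days after 17 September 2001.
September has 30 days — 13 days to the end of September leaves 22.
22 days into October → 22 October 2001.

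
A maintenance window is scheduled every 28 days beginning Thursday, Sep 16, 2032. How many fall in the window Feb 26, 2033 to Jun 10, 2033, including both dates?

4

Occurrences land 28·i days after Sep 16, 2032 for i = 0, 1, 2, …
Feb 26, 2033 is 163 days after the start; 163 ÷ 28 = 5 remainder 23; since the remainder is 23, round up to i = 6. First occurrence in the window: #7 on Mar 3, 2033 (6×28 = 168 days in).
Jun 10, 2033 is 267 days after the start; 267 ÷ 28 = 9 remainder 15. Last occurrence in the window: #10 on May 26, 2033.
Occurrences #7 through #10: 4 in total.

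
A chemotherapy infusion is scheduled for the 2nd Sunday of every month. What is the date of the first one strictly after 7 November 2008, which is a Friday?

November 2008 starts on a Saturday; its first Sunday is the 2nd, so the 2nd Sunday is the 9th — 9 November 2008.
9 November 2008 is after 7 November 2008, so that is the next one.

9 November 2008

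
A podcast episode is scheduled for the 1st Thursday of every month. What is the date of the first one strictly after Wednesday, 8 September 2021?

7 October 2021

September 2021 starts on a Wednesday, so its 1st Thursday is 2 September 2021 (1 day in).
That is not after 8 September 2021, so look at October 2021.
October 2021 starts on a Friday, so its 1st Thursday is 7 October 2021 (6 days in).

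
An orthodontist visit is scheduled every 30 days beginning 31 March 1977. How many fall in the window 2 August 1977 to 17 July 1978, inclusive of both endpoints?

11

Occurrences land 30·i days after 31 March 1977 for i = 0, 1, 2, …
2 August 1977 is 124 days after the start; 124 ÷ 30 = 4 remainder 4; since the remainder is 4, round up to i = 5. First occurrence in the window: #6 on 28 August 1977 (5×30 = 150 days in).
17 July 1978 is 473 days after the start; 473 ÷ 30 = 15 remainder 23. Last occurrence in the window: #16 on 24 June 1978.
Occurrences #6 through #16: 11 in total.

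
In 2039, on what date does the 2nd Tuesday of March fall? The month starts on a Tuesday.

2039-03-08

March 2039 begins on a Tuesday, so the first Tuesday is March 1.
The 2nd Tuesday is 1 weeks later: 1 + 7 = 8.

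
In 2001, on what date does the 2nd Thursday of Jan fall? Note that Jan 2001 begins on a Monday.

Jan 2001 begins on a Monday, so the first Thursday is Jan 4 (3 days later).
The 2nd Thursday is 1 weeks later: 4 + 7 = 11.

Jan 11, 2001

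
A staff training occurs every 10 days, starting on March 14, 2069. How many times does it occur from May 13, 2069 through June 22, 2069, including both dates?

Occurrences land 10·i days after March 14, 2069 for i = 0, 1, 2, …
May 13, 2069 is 60 days after the start; 60 ÷ 10 = 6 remainder 0. First occurrence in the window: #7 on May 13, 2069 (6×10 = 60 days in).
June 22, 2069 is 100 days after the start; 100 ÷ 10 = 10 remainder 0. Last occurrence in the window: #11 on June 22, 2069.
Occurrences #7 through #11: 5 in total.

5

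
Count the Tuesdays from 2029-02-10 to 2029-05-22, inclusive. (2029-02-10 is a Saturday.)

15

2029-02-10 is a Saturday; the first Tuesday on or after it is 2029-02-13 (3 days later).
From 2029-02-13 to 2029-05-22: 15 + 31 + 30 + 22 = 98 days (rest of February, March, April, May).
98 ÷ 7 = 14 full weeks with remainder 0, so 14 more Tuesdays after the first → 15.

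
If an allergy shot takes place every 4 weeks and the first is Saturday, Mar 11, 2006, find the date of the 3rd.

The 3rd occurrence is 2 intervals after the first: 2 × 28 = 56 days after Mar 11, 2006.
Mar has 31 days — 20 days to the end of Mar leaves 36.
Apr has 30 days (6 left).
6 days into May → May 6, 2006.

May 6, 2006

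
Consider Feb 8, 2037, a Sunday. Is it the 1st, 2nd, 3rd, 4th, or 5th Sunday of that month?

Day 8 falls in week ⌈8/7⌉ of the month.
Days 1–7 hold the 1st Sunday, 8–14 the 2nd, 15–21 the 3rd, 22–28 the 4th, 29–31 the 5th.
8 is in the range for the 2nd.

2nd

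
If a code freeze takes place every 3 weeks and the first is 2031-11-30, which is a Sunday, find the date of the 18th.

The 18th occurrence is 17 intervals after the first: 17 × 21 = 357 days after 2031-11-30.
November has 30 days — 0 days to the end of November leaves 357.
December has 31 days (326 left).
January has 31 days (295 left).
February has 29 days (266 left).
March has 31 days (235 left).
April has 30 days (205 left).
May has 31 days (174 left).
June has 30 days (144 left).
July has 31 days (113 left).
August has 31 days (82 left).
September has 30 days (52 left).
October has 31 days (21 left).
21 days into November → 2032-11-21.

2032-11-21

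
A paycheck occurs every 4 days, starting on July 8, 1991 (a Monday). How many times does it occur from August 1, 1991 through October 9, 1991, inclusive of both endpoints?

18

Occurrences land 4·i days after July 8, 1991 for i = 0, 1, 2, …
August 1, 1991 is 24 days after the start; 24 ÷ 4 = 6 remainder 0. First occurrence in the window: #7 on August 1, 1991 (6×4 = 24 days in).
October 9, 1991 is 93 days after the start; 93 ÷ 4 = 23 remainder 1. Last occurrence in the window: #24 on October 8, 1991.
Occurrences #7 through #24: 18 in total.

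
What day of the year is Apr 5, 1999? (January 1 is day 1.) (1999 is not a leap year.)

Days in months before Apr: 31 + 28 + 31 = 90.
Plus 5 days into Apr → day 95.

95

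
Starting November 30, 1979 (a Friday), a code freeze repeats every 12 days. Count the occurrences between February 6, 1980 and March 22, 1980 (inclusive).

Occurrences land 12·i days after November 30, 1979 for i = 0, 1, 2, …
February 6, 1980 is 68 days after the start; 68 ÷ 12 = 5 remainder 8; since the remainder is 8, round up to i = 6. First occurrence in the window: #7 on February 10, 1980 (6×12 = 72 days in).
March 22, 1980 is 113 days after the start; 113 ÷ 12 = 9 remainder 5. Last occurrence in the window: #10 on March 17, 1980.
Occurrences #7 through #10: 4 in total.

4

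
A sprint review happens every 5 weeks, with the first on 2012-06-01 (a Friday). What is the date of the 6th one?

2012-11-23

The 6th occurrence is 5 intervals after the first: 5 × 35 = 175 days after 2012-06-01.
June has 30 days — 29 days to the end of June leaves 146.
July has 31 days (115 left).
August has 31 days (84 left).
September has 30 days (54 left).
October has 31 days (23 left).
23 days into November → 2012-11-23.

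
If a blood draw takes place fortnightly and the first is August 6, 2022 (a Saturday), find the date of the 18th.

April 1, 2023

The 18th occurrence is 17 intervals after the first: 17 × 14 = 238 days after August 6, 2022.
August has 31 days — 25 days to the end of August leaves 213.
September has 30 days (183 left).
October has 31 days (152 left).
November has 30 days (122 left).
December has 31 days (91 left).
January has 31 days (60 left).
February has 28 days (32 left).
March has 31 days (1 left).
1 day into April → April 1, 2023.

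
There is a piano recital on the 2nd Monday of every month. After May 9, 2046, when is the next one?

May 14, 2046

May 2046 starts on a Tuesday; its first Monday is the 7th, so the 2nd Monday is the 14th — May 14, 2046.
May 14, 2046 is after May 9, 2046, so that is the next one.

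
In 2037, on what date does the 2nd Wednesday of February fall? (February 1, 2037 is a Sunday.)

February 11, 2037

February 2037 begins on a Sunday, so the first Wednesday is February 4 (3 days later).
The 2nd Wednesday is 1 weeks later: 4 + 7 = 11.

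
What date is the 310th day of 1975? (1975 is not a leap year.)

January has 31 days (310 − 31 = 279 remain).
February has 28 days (279 − 28 = 251 remain).
March has 31 days (251 − 31 = 220 remain).
April has 30 days (220 − 30 = 190 remain).
May has 31 days (190 − 31 = 159 remain).
June has 30 days (159 − 30 = 129 remain).
July has 31 days (129 − 31 = 98 remain).
August has 31 days (98 − 31 = 67 remain).
September has 30 days (67 − 30 = 37 remain).
October has 31 days (37 − 31 = 6 remain).
6 into November → November 6.

November 6, 1975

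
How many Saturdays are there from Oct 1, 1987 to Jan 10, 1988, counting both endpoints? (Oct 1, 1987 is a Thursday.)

15

Oct 1, 1987 is a Thursday; the first Saturday on or after it is Oct 3, 1987 (2 days later).
From Oct 3, 1987 to Jan 10, 1988: 28 + 30 + 31 + 10 = 99 days (rest of Oct, Nov, Dec, Jan).
99 ÷ 7 = 14 full weeks with remainder 1, so 14 more Saturdays after the first → 15.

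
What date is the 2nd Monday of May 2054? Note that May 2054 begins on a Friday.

May 11, 2054

May 2054 begins on a Friday, so the first Monday is May 4 (3 days later).
The 2nd Monday is 1 weeks later: 4 + 7 = 11.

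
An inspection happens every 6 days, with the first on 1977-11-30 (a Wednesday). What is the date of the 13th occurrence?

1978-02-10

The 13th occurrence is 12 intervals after the first: 12 × 6 = 72 days after 1977-11-30.
November has 30 days — 0 days to the end of November leaves 72.
December has 31 days (41 left).
January has 31 days (10 left).
10 days into February → 1978-02-10.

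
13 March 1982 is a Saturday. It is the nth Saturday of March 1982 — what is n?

2nd

Day 13 falls in week ⌈13/7⌉ of the month.
Days 1–7 hold the 1st Saturday, 8–14 the 2nd, 15–21 the 3rd, 22–28 the 4th, 29–31 the 5th.
13 is in the range for the 2nd.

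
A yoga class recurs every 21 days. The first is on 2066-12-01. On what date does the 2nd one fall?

2066-12-22

The 2nd occurrence is 1 interval after the first: 1 × 21 = 21 days after 2066-12-01.
21 days later is 2066-12-22.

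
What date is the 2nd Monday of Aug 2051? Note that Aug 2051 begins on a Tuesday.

Aug 2051 begins on a Tuesday, so the first Monday is Aug 7 (6 days later).
The 2nd Monday is 1 weeks later: 7 + 7 = 14.

Aug 14, 2051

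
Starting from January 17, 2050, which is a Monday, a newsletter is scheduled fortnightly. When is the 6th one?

The 6th occurrence is 5 intervals after the first: 5 × 14 = 70 days after January 17, 2050.
January has 31 days — 14 days to the end of January leaves 56.
February has 28 days (28 left).
28 days into March → March 28, 2050.

March 28, 2050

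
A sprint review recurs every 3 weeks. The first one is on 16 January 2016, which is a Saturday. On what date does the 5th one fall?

9 April 2016

The 5th occurrence is 4 intervals after the first: 4 × 21 = 84 days after 16 January 2016.
January has 31 days — 15 days to the end of January leaves 69.
February has 29 days (40 left).
March has 31 days (9 left).
9 days into April → 9 April 2016.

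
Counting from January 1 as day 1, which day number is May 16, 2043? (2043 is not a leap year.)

Days in months before May: 31 + 28 + 31 + 30 = 120.
Plus 16 days into May → day 136.

136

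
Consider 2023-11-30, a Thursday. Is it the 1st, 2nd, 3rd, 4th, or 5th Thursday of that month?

Day 30 falls in week ⌈30/7⌉ of the month.
Days 1–7 hold the 1st Thursday, 8–14 the 2nd, 15–21 the 3rd, 22–28 the 4th, 29–31 the 5th.
30 is in the range for the 5th.

5th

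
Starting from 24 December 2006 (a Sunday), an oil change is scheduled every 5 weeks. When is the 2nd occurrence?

The 2nd occurrence is 1 interval after the first: 1 × 35 = 35 days after 24 December 2006.
December has 31 days — 7 days to the end of December leaves 28.
28 days into January → 28 January 2007.

28 January 2007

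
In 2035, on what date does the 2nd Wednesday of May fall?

The first Wednesday of May 2035 is May 2.
The 2nd Wednesday is 1 weeks later: 2 + 7 = 9.

May 9, 2035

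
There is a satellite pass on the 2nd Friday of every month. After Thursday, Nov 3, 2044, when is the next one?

Nov 11, 2044

Nov 2044 starts on a Tuesday; its first Friday is the 4th, so the 2nd Friday is the 11th — Nov 11, 2044.
Nov 11, 2044 is after Nov 3, 2044, so that is the next one.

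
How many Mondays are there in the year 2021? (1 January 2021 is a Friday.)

1 January 2021 is a Friday; the first Monday on or after it is 4 January 2021 (3 days later).
From 4 January 2021 to 31 December 2021: 27 + 28 + 31 + 30 + 31 + 30 + 31 + 31 + 30 + 31 + 30 + 31 = 361 days (rest of January, February, March, April, May, June, July, August, September, October, November, December).
361 ÷ 7 = 51 full weeks with remainder 4, so 51 more Mondays after the first → 52.

52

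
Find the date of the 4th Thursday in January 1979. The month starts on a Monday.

January 1979 begins on a Monday, so the first Thursday is January 4 (3 days later).
The 4th Thursday is 3 weeks later: 4 + 21 = 25.

January 25, 1979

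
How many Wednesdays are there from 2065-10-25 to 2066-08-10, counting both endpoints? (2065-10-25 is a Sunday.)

2065-10-25 is a Sunday; the first Wednesday on or after it is 2065-10-28 (3 days later).
From 2065-10-28 to 2066-08-10: 3 + 30 + 31 + 31 + 28 + 31 + 30 + 31 + 30 + 31 + 10 = 286 days (rest of October, November, December, January, February, March, April, May, June, July, August).
286 ÷ 7 = 40 full weeks with remainder 6, so 40 more Wednesdays after the first → 41.

41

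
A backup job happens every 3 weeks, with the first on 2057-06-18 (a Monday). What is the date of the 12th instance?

The 12th occurrence is 11 intervals after the first: 11 × 21 = 231 days after 2057-06-18.
June has 30 days — 12 days to the end of June leaves 219.
July has 31 days (188 left).
August has 31 days (157 left).
September has 30 days (127 left).
October has 31 days (96 left).
November has 30 days (66 left).
December has 31 days (35 left).
January has 31 days (4 left).
4 days into February → 2058-02-04.

2058-02-04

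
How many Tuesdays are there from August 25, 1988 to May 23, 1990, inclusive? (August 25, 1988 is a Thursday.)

91

August 25, 1988 is a Thursday; the first Tuesday on or after it is August 30, 1988 (5 days later).
From August 30, 1988 to May 23, 1990: 123 + 365 + 143 = 631 days (rest of 1988, 1989, to May 23, 1990 in 1990).
631 ÷ 7 = 90 full weeks with remainder 1, so 90 more Tuesdays after the first → 91.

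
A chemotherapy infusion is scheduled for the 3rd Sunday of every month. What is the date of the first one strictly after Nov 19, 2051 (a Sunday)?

Nov 2051 starts on a Wednesday; its first Sunday is the 5th, so the 3rd Sunday is the 19th — Nov 19, 2051.
That is not after Nov 19, 2051, so look at Dec 2051.
Dec 2051 starts on a Friday; its first Sunday is the 3rd, so the 3rd Sunday is the 17th — Dec 17, 2051.

Dec 17, 2051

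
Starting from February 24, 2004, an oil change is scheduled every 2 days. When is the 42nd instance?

May 16, 2004

The 42nd occurrence is 41 intervals after the first: 41 × 2 = 82 days after February 24, 2004.
February has 29 days — 5 days to the end of February leaves 77.
March has 31 days (46 left).
April has 30 days (16 left).
16 days into May → May 16, 2004.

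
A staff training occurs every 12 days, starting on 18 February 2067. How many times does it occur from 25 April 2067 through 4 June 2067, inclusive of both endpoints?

3

Occurrences land 12·i days after 18 February 2067 for i = 0, 1, 2, …
25 April 2067 is 66 days after the start; 66 ÷ 12 = 5 remainder 6; since the remainder is 6, round up to i = 6. First occurrence in the window: #7 on 1 May 2067 (6×12 = 72 days in).
4 June 2067 is 106 days after the start; 106 ÷ 12 = 8 remainder 10. Last occurrence in the window: #9 on 25 May 2067.
Occurrences #7 through #9: 3 in total.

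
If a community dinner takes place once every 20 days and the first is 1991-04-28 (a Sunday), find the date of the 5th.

The 5th occurrence is 4 intervals after the first: 4 × 20 = 80 days after 1991-04-28.
April has 30 days — 2 days to the end of April leaves 78.
May has 31 days (47 left).
June has 30 days (17 left).
17 days into July → 1991-07-17.

1991-07-17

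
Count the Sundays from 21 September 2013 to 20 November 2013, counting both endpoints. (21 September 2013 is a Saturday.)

9

21 September 2013 is a Saturday; the first Sunday on or after it is 22 September 2013 (1 day later).
From 22 September 2013 to 20 November 2013: 8 + 31 + 20 = 59 days (rest of September, October, November).
59 ÷ 7 = 8 full weeks with remainder 3, so 8 more Sundays after the first → 9.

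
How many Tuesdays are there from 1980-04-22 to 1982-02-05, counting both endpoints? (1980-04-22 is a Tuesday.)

1980-04-22 is a Tuesday; the first Tuesday on or after it is 1980-04-22.
From 1980-04-22 to 1982-02-05: 253 + 365 + 36 = 654 days (rest of 1980, 1981, to 1982-02-05 in 1982).
654 ÷ 7 = 93 full weeks with remainder 3, so 93 more Tuesdays after the first → 94.

94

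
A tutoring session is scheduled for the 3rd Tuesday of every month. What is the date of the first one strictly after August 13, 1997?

August 19, 1997

August 1997 starts on a Friday; its first Tuesday is the 5th, so the 3rd Tuesday is the 19th — August 19, 1997.
August 19, 1997 is after August 13, 1997, so that is the next one.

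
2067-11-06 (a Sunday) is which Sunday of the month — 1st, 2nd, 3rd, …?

Day 6 falls in week ⌈6/7⌉ of the month.
Days 1–7 hold the 1st Sunday, 8–14 the 2nd, 15–21 the 3rd, 22–28 the 4th, 29–31 the 5th.
6 is in the range for the 1st.

1st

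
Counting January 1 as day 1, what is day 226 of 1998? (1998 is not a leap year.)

January has 31 days (226 − 31 = 195 remain).
February has 28 days (195 − 28 = 167 remain).
March has 31 days (167 − 31 = 136 remain).
April has 30 days (136 − 30 = 106 remain).
May has 31 days (106 − 31 = 75 remain).
June has 30 days (75 − 30 = 45 remain).
July has 31 days (45 − 31 = 14 remain).
14 into August → August 14.

1998-08-14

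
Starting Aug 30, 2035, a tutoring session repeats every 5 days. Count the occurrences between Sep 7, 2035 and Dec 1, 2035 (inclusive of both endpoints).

Occurrences land 5·i days after Aug 30, 2035 for i = 0, 1, 2, …
Sep 7, 2035 is 8 days after the start; 8 ÷ 5 = 1 remainder 3; since the remainder is 3, round up to i = 2. First occurrence in the window: #3 on Sep 9, 2035 (2×5 = 10 days in).
Dec 1, 2035 is 93 days after the start; 93 ÷ 5 = 18 remainder 3. Last occurrence in the window: #19 on Nov 28, 2035.
Occurrences #3 through #19: 17 in total.

17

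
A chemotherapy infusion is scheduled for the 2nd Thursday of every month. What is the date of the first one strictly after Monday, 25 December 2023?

11 January 2024

December 2023 starts on a Friday; its first Thursday is the 7th, so the 2nd Thursday is the 14th — 14 December 2023.
That is not after 25 December 2023, so look at January 2024.
January 2024 starts on a Monday; its first Thursday is the 4th, so the 2nd Thursday is the 11th — 11 January 2024.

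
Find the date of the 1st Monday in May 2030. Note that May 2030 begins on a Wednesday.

May 2030 begins on a Wednesday, so the first Monday is May 6 (5 days later).

2030-05-06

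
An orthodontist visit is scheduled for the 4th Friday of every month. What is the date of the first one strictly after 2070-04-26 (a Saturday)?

2070-05-23

April 2070 starts on a Tuesday; its first Friday is the 4th, so the 4th Friday is the 25th — 2070-04-25.
That is not after 2070-04-26, so look at May 2070.
May 2070 starts on a Thursday; its first Friday is the 2nd, so the 4th Friday is the 23rd — 2070-05-23.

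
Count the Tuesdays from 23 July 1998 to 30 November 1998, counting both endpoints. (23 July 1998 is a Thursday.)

23 July 1998 is a Thursday; the first Tuesday on or after it is 28 July 1998 (5 days later).
From 28 July 1998 to 30 November 1998: 3 + 31 + 30 + 31 + 30 = 125 days (rest of July, August, September, October, November).
125 ÷ 7 = 17 full weeks with remainder 6, so 17 more Tuesdays after the first → 18.

18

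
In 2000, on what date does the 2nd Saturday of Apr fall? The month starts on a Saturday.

Apr 2000 begins on a Saturday, so the first Saturday is Apr 1.
The 2nd Saturday is 1 weeks later: 1 + 7 = 8.

Apr 8, 2000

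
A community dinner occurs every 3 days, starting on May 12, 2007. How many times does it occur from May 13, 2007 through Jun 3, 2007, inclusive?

Occurrences land 3·i days after May 12, 2007 for i = 0, 1, 2, …
May 13, 2007 is 1 day after the start; 1 ÷ 3 = 0 remainder 1; since the remainder is 1, round up to i = 1. First occurrence in the window: #2 on May 15, 2007 (1×3 = 3 days in).
Jun 3, 2007 is 22 days after the start; 22 ÷ 3 = 7 remainder 1. Last occurrence in the window: #8 on Jun 2, 2007.
Occurrences #2 through #8: 7 in total.

7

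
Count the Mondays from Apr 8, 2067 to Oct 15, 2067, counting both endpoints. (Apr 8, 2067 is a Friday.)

27

Apr 8, 2067 is a Friday; the first Monday on or after it is Apr 11, 2067 (3 days later).
From Apr 11, 2067 to Oct 15, 2067: 19 + 31 + 30 + 31 + 31 + 30 + 15 = 187 days (rest of Apr, May, Jun, Jul, Aug, Sep, Oct).
187 ÷ 7 = 26 full weeks with remainder 5, so 26 more Mondays after the first → 27.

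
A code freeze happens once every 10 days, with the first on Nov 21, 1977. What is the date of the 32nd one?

Sep 27, 1978

The 32nd occurrence is 31 intervals after the first: 31 × 10 = 310 days after Nov 21, 1977.
Nov has 30 days — 9 days to the end of Nov leaves 301.
Dec has 31 days (270 left).
Jan has 31 days (239 left).
Feb has 28 days (211 left).
Mar has 31 days (180 left).
Apr has 30 days (150 left).
May has 31 days (119 left).
Jun has 30 days (89 left).
Jul has 31 days (58 left).
Aug has 31 days (27 left).
27 days into Sep → Sep 27, 1978.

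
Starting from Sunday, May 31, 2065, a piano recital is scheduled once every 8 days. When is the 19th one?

October 22, 2065

The 19th occurrence is 18 intervals after the first: 18 × 8 = 144 days after May 31, 2065.
May has 31 days — 0 days to the end of May leaves 144.
June has 30 days (114 left).
July has 31 days (83 left).
August has 31 days (52 left).
September has 30 days (22 left).
22 days into October → October 22, 2065.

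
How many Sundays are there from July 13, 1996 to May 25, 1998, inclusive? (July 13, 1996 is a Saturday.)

98

July 13, 1996 is a Saturday; the first Sunday on or after it is July 14, 1996 (1 day later).
From July 14, 1996 to May 25, 1998: 170 + 365 + 145 = 680 days (rest of 1996, 1997, to May 25, 1998 in 1998).
680 ÷ 7 = 97 full weeks with remainder 1, so 97 more Sundays after the first → 98.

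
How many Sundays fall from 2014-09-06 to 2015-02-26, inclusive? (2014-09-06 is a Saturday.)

25

2014-09-06 is a Saturday; the first Sunday on or after it is 2014-09-07 (1 day later).
From 2014-09-07 to 2015-02-26: 23 + 31 + 30 + 31 + 31 + 26 = 172 days (rest of September, October, November, December, January, February).
172 ÷ 7 = 24 full weeks with remainder 4, so 24 more Sundays after the first → 25.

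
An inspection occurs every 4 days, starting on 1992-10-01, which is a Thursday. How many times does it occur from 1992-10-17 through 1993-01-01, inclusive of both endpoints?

Occurrences land 4·i days after 1992-10-01 for i = 0, 1, 2, …
1992-10-17 is 16 days after the start; 16 ÷ 4 = 4 remainder 0. First occurrence in the window: #5 on 1992-10-17 (4×4 = 16 days in).
1993-01-01 is 92 days after the start; 92 ÷ 4 = 23 remainder 0. Last occurrence in the window: #24 on 1993-01-01.
Occurrences #5 through #24: 20 in total.

20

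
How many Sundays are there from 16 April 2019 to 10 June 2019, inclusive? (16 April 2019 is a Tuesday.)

8

16 April 2019 is a Tuesday; the first Sunday on or after it is 21 April 2019 (5 days later).
From 21 April 2019 to 10 June 2019: 9 + 31 + 10 = 50 days (rest of April, May, June).
50 ÷ 7 = 7 full weeks with remainder 1, so 7 more Sundays after the first → 8.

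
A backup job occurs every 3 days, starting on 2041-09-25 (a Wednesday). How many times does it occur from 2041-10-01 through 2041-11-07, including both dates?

13

Occurrences land 3·i days after 2041-09-25 for i = 0, 1, 2, …
2041-10-01 is 6 days after the start; 6 ÷ 3 = 2 remainder 0. First occurrence in the window: #3 on 2041-10-01 (2×3 = 6 days in).
2041-11-07 is 43 days after the start; 43 ÷ 3 = 14 remainder 1. Last occurrence in the window: #15 on 2041-11-06.
Occurrences #3 through #15: 13 in total.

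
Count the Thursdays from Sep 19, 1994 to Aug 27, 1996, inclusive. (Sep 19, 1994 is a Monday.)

Sep 19, 1994 is a Monday; the first Thursday on or after it is Sep 22, 1994 (3 days later).
From Sep 22, 1994 to Aug 27, 1996: 100 + 365 + 240 = 705 days (rest of 1994, 1995, to Aug 27, 1996 in 1996).
705 ÷ 7 = 100 full weeks with remainder 5, so 100 more Thursdays after the first → 101.

101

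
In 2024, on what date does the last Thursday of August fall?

The first Thursday of August 2024 is August 1.
August 2024 has 31 days. Adding weeks: 1, 8, 15, 22, 29 — the last one ≤ 31 is the 29th.

August 29, 2024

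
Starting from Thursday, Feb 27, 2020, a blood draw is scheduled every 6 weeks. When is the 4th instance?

Jul 2, 2020

The 4th occurrence is 3 intervals after the first: 3 × 42 = 126 days after Feb 27, 2020.
Feb has 29 days — 2 days to the end of Feb leaves 124.
Mar has 31 days (93 left).
Apr has 30 days (63 left).
May has 31 days (32 left).
Jun has 30 days (2 left).
2 days into Jul → Jul 2, 2020.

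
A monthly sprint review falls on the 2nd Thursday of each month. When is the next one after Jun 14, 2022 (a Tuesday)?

Jul 14, 2022

Jun 2022 starts on a Wednesday; its first Thursday is the 2nd, so the 2nd Thursday is the 9th — Jun 9, 2022.
That is not after Jun 14, 2022, so look at Jul 2022.
Jul 2022 starts on a Friday; its first Thursday is the 7th, so the 2nd Thursday is the 14th — Jul 14, 2022.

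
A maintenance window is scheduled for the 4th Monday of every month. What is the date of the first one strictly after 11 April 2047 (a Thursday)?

22 April 2047

April 2047 starts on a Monday; its first Monday is the 1st, so the 4th Monday is the 22nd — 22 April 2047.
22 April 2047 is after 11 April 2047, so that is the next one.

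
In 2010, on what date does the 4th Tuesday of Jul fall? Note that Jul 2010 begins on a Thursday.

Jul 2010 begins on a Thursday, so the first Tuesday is Jul 6 (5 days later).
The 4th Tuesday is 3 weeks later: 6 + 21 = 27.

Jul 27, 2010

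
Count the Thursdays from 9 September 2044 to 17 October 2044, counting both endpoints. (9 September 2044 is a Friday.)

9 September 2044 is a Friday; the first Thursday on or after it is 15 September 2044 (6 days later).
From 15 September 2044 to 17 October 2044: 15 + 17 = 32 days (rest of September, October).
32 ÷ 7 = 4 full weeks with remainder 4, so 4 more Thursdays after the first → 5.

5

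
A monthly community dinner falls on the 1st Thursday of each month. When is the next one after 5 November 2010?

2 December 2010

November 2010 starts on a Monday, so its 1st Thursday is 4 November 2010 (3 days in).
That is not after 5 November 2010, so look at December 2010.
December 2010 starts on a Wednesday, so its 1st Thursday is 2 December 2010 (1 day in).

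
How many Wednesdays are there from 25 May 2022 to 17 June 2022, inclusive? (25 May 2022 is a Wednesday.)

25 May 2022 is a Wednesday; the first Wednesday on or after it is 25 May 2022.
From 25 May 2022 to 17 June 2022: 6 + 17 = 23 days (rest of May, June).
23 ÷ 7 = 3 full weeks with remainder 2, so 3 more Wednesdays after the first → 4.

4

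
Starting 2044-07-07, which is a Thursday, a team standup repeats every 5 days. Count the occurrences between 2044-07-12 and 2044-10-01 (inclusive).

17

Occurrences land 5·i days after 2044-07-07 for i = 0, 1, 2, …
2044-07-12 is 5 days after the start; 5 ÷ 5 = 1 remainder 0. First occurrence in the window: #2 on 2044-07-12 (1×5 = 5 days in).
2044-10-01 is 86 days after the start; 86 ÷ 5 = 17 remainder 1. Last occurrence in the window: #18 on 2044-09-30.
Occurrences #2 through #18: 17 in total.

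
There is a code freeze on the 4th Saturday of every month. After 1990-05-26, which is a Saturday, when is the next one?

1990-06-23

May 1990 starts on a Tuesday; its first Saturday is the 5th, so the 4th Saturday is the 26th — 1990-05-26.
That is not after 1990-05-26, so look at June 1990.
June 1990 starts on a Friday; its first Saturday is the 2nd, so the 4th Saturday is the 23rd — 1990-06-23.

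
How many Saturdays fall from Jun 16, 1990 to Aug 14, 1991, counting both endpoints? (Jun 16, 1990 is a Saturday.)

Jun 16, 1990 is a Saturday; the first Saturday on or after it is Jun 16, 1990.
From Jun 16, 1990 to Aug 14, 1991: 198 + 226 = 424 days (rest of 1990, to Aug 14, 1991 in 1991).
424 ÷ 7 = 60 full weeks with remainder 4, so 60 more Saturdays after the first → 61.

61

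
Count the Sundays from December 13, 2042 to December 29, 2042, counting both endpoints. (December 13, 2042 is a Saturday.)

December 13, 2042 is a Saturday; the first Sunday on or after it is December 14, 2042 (1 day later).
From December 14, 2042 to December 29, 2042 is 29 − 14 = 15 days.
15 ÷ 7 = 2 full weeks with remainder 1, so 2 more Sundays after the first → 3.

3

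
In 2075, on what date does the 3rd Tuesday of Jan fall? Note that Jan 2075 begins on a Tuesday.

Jan 2075 begins on a Tuesday, so the first Tuesday is Jan 1.
The 3rd Tuesday is 2 weeks later: 1 + 14 = 15.

Jan 15, 2075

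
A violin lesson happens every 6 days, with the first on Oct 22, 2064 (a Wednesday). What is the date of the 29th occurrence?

Apr 8, 2065

The 29th occurrence is 28 intervals after the first: 28 × 6 = 168 days after Oct 22, 2064.
Oct has 31 days — 9 days to the end of Oct leaves 159.
Nov has 30 days (129 left).
Dec has 31 days (98 left).
Jan has 31 days (67 left).
Feb has 28 days (39 left).
Mar has 31 days (8 left).
8 days into Apr → Apr 8, 2065.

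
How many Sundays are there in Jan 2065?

Jan 1, 2065 is a Thursday; the first Sunday on or after it is Jan 4, 2065 (3 days later).
From Jan 4, 2065 to Jan 31, 2065 is 31 − 4 = 27 days.
27 ÷ 7 = 3 full weeks with remainder 6, so 3 more Sundays after the first → 4.

4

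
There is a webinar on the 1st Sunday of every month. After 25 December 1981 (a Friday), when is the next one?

December 1981 starts on a Tuesday, so its 1st Sunday is 6 December 1981 (5 days in).
That is not after 25 December 1981, so look at January 1982.
January 1982 starts on a Friday, so its 1st Sunday is 3 January 1982 (2 days in).

3 January 1982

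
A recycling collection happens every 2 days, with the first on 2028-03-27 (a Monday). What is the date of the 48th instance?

2028-06-29

The 48th occurrence is 47 intervals after the first: 47 × 2 = 94 days after 2028-03-27.
March has 31 days — 4 days to the end of March leaves 90.
April has 30 days (60 left).
May has 31 days (29 left).
29 days into June → 2028-06-29.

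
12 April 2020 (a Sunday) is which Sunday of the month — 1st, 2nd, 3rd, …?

2nd

Day 12 falls in week ⌈12/7⌉ of the month.
Days 1–7 hold the 1st Sunday, 8–14 the 2nd, 15–21 the 3rd, 22–28 the 4th, 29–31 the 5th.
12 is in the range for the 2nd.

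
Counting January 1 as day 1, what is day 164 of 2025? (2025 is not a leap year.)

2025-06-13

January has 31 days (164 − 31 = 133 remain).
February has 28 days (133 − 28 = 105 remain).
March has 31 days (105 − 31 = 74 remain).
April has 30 days (74 − 30 = 44 remain).
May has 31 days (44 − 31 = 13 remain).
13 into June → June 13.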